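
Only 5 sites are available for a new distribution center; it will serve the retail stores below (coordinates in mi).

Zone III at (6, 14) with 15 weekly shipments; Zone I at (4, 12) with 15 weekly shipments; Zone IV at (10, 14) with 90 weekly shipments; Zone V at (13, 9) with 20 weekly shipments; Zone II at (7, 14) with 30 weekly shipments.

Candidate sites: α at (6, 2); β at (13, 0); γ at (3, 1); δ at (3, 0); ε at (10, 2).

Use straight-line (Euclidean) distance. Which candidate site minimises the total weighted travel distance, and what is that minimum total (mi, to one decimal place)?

Total weighted distance at each candidate:
  α (6, 2): total = 2030.6
  β (13, 0): total = 2385.3
  γ (3, 1): total = 2358.8
  δ (3, 0): total = 2510.0
  ε (10, 2): total = 1968.1
Minimum is at ε with total 1968.1 mi.

ε, total 1968.1 mi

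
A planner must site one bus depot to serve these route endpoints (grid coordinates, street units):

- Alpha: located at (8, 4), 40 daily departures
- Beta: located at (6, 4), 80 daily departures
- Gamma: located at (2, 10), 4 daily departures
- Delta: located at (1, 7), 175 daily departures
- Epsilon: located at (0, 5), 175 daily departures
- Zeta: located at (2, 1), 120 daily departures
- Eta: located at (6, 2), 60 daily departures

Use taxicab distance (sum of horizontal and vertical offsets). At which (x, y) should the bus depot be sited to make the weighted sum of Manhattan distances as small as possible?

Manhattan distance separates: Σwᵢ(|x−xᵢ|+|y−yᵢ|) = Σwᵢ|x−xᵢ| + Σwᵢ|y−yᵢ|, so x and y are optimised independently as 1-D weighted medians.
Total weight W = 654; half = 327.
x-coordinate, sorted with cumulative weight:
  x=0 (Epsilon, w=175) cum 175
  x=1 (Delta, w=175) cum 350  ← median
  x=2 (Gamma, w=4) cum 354
  x=2 (Zeta, w=120) cum 474
  x=6 (Beta, w=80) cum 554
  x=6 (Eta, w=60) cum 614
  x=8 (Alpha, w=40) cum 654
⇒ x* = 1
y-coordinate, sorted with cumulative weight:
  y=1 (Zeta, w=120) cum 120
  y=2 (Eta, w=60) cum 180
  y=4 (Alpha, w=40) cum 220
  y=4 (Beta, w=80) cum 300
  y=5 (Epsilon, w=175) cum 475  ← median
  y=7 (Delta, w=175) cum 650
  y=10 (Gamma, w=4) cum 654
⇒ y* = 5

(1, 5)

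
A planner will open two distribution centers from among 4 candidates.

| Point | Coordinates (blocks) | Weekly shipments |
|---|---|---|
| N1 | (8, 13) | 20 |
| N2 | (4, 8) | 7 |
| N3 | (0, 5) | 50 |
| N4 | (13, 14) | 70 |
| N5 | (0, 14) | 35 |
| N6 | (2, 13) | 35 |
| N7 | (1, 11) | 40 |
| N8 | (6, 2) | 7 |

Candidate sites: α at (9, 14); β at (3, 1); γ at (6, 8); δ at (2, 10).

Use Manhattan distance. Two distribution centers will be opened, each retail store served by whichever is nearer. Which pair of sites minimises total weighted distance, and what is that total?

{α, δ}, total 1177

Evaluate every pair (each demand assigned to the nearer of the two):
  {α, δ}: total = 1177
  {α, γ}: total = 1741
  {α, β}: total = 1789
  {γ, δ}: total = 1851
  {β, δ}: total = 2031
  {β, γ}: total = 2497
Best pair: {α, δ} with total 1177.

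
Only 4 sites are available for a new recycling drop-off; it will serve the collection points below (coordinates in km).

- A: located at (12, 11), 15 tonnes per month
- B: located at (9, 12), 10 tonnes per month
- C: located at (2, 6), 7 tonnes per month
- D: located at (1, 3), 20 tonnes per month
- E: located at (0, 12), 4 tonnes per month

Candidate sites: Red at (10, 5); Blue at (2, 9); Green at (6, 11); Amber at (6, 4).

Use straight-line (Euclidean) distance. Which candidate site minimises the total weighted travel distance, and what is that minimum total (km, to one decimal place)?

Total weighted distance at each candidate:
  Red (10, 5): total = 455.2
  Blue (2, 9): total = 386.2
  Green (6, 11): total = 379.5
  Amber (6, 4): total = 397.0
Minimum is at Green with total 379.5 km.

Green, total 379.5 km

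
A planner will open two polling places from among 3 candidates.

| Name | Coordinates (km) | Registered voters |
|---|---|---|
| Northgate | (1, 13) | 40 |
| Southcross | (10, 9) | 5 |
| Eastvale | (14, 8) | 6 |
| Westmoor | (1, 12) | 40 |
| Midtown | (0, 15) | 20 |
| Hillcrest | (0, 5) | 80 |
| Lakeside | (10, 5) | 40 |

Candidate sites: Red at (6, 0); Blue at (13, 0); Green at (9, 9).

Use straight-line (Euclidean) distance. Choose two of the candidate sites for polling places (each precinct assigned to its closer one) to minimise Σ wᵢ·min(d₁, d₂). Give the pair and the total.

{Red, Green}, total 1741.2

Evaluate every pair (each demand assigned to the nearer of the two):
  {Red, Green}: total = 1741.2
  {Blue, Green}: total = 1904.3
  {Red, Blue}: total = 2354.1
Best pair: {Red, Green} with total 1741.2.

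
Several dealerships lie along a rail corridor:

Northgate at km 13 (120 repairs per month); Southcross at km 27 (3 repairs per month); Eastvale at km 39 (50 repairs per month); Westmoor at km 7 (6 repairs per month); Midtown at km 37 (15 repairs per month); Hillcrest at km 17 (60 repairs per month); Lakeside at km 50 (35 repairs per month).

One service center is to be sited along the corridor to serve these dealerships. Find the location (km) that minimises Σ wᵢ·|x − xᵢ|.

For a sum of weighted absolute distances on a line, the optimum is the weighted median (not the mean). Total weight W = 289; half-weight = 144.5.
Sort by position and accumulate weight:
  km 7 (Westmoor, w=6) → cum 6
  km 13 (Northgate, w=120) → cum 126
  km 17 (Hillcrest, w=60) → cum 186  ≥ 144.5 → median here
  km 27 (Southcross, w=3) → cum 189
  km 37 (Midtown, w=15) → cum 204
  km 39 (Eastvale, w=50) → cum 254
  km 50 (Lakeside, w=35) → cum 289
Optimal location: km 17.

x = 17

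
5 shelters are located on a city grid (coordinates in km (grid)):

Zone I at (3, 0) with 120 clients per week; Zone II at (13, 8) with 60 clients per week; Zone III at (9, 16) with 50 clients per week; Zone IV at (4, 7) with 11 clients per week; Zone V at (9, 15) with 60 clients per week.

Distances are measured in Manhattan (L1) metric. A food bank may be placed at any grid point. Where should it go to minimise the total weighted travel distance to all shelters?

Manhattan distance separates: Σwᵢ(|x−xᵢ|+|y−yᵢ|) = Σwᵢ|x−xᵢ| + Σwᵢ|y−yᵢ|, so x and y are optimised independently as 1-D weighted medians.
Total weight W = 301; half = 150.5.
x-coordinate, sorted with cumulative weight:
  x=3 (Zone I, w=120) cum 120
  x=4 (Zone IV, w=11) cum 131
  x=9 (Zone III, w=50) cum 181  ← median
  x=9 (Zone V, w=60) cum 241
  x=13 (Zone II, w=60) cum 301
⇒ x* = 9
y-coordinate, sorted with cumulative weight:
  y=0 (Zone I, w=120) cum 120
  y=7 (Zone IV, w=11) cum 131
  y=8 (Zone II, w=60) cum 191  ← median
  y=15 (Zone V, w=60) cum 251
  y=16 (Zone III, w=50) cum 301
⇒ y* = 8

(9, 8)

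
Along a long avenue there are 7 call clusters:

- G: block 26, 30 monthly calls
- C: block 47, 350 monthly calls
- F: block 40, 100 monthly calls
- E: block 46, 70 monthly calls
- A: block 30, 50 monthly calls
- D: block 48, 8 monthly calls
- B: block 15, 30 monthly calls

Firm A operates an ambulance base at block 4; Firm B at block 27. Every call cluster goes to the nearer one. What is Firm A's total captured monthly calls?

30

The indifferent point is the midpoint (4+27)/2 = 15.5; call clusters left of it (closer to Firm A at 4) go to Firm A, those right go to Firm B.
  B at 15 (w=30) → Firm A
  G at 26 (w=30) → Firm B
  A at 30 (w=50) → Firm B
  F at 40 (w=100) → Firm B
  E at 46 (w=70) → Firm B
  C at 47 (w=350) → Firm B
  D at 48 (w=8) → Firm B
Firm A captures 30; Firm B captures 608.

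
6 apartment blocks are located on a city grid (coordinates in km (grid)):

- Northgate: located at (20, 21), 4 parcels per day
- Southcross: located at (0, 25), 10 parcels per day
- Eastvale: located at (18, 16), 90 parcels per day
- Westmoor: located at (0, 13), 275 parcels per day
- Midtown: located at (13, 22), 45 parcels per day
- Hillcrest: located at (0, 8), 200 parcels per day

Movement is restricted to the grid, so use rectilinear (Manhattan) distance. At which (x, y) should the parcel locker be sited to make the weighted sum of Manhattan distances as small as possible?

(0, 13)

Manhattan distance separates: Σwᵢ(|x−xᵢ|+|y−yᵢ|) = Σwᵢ|x−xᵢ| + Σwᵢ|y−yᵢ|, so x and y are optimised independently as 1-D weighted medians.
Total weight W = 624; half = 312.
x-coordinate, sorted with cumulative weight:
  x=0 (Southcross, w=10) cum 10
  x=0 (Westmoor, w=275) cum 285
  x=0 (Hillcrest, w=200) cum 485  ← median
  x=13 (Midtown, w=45) cum 530
  x=18 (Eastvale, w=90) cum 620
  x=20 (Northgate, w=4) cum 624
⇒ x* = 0
y-coordinate, sorted with cumulative weight:
  y=8 (Hillcrest, w=200) cum 200
  y=13 (Westmoor, w=275) cum 475  ← median
  y=16 (Eastvale, w=90) cum 565
  y=21 (Northgate, w=4) cum 569
  y=22 (Midtown, w=45) cum 614
  y=25 (Southcross, w=10) cum 624
⇒ y* = 13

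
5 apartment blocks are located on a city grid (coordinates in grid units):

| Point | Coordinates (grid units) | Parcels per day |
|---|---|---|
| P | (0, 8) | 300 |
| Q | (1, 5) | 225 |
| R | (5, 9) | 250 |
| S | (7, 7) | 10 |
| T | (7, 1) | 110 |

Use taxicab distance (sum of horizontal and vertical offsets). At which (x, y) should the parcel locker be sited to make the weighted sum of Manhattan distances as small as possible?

Manhattan distance separates: Σwᵢ(|x−xᵢ|+|y−yᵢ|) = Σwᵢ|x−xᵢ| + Σwᵢ|y−yᵢ|, so x and y are optimised independently as 1-D weighted medians.
Total weight W = 895; half = 447.5.
x-coordinate, sorted with cumulative weight:
  x=0 (P, w=300) cum 300
  x=1 (Q, w=225) cum 525  ← median
  x=5 (R, w=250) cum 775
  x=7 (S, w=10) cum 785
  x=7 (T, w=110) cum 895
⇒ x* = 1
y-coordinate, sorted with cumulative weight:
  y=1 (T, w=110) cum 110
  y=5 (Q, w=225) cum 335
  y=7 (S, w=10) cum 345
  y=8 (P, w=300) cum 645  ← median
  y=9 (R, w=250) cum 895
⇒ y* = 8

(1, 8)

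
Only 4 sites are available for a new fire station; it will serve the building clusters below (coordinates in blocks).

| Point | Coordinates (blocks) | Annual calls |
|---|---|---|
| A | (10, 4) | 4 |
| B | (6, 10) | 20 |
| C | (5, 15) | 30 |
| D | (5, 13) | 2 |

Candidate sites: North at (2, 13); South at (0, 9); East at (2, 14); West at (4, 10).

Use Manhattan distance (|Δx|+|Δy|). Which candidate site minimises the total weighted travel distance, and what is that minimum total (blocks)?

West, total 276 blocks

Total weighted distance at each candidate:
  North (2, 13): total = 364
  South (0, 9): total = 548
  East (2, 14): total = 360
  West (4, 10): total = 276
Minimum is at West with total 276 blocks.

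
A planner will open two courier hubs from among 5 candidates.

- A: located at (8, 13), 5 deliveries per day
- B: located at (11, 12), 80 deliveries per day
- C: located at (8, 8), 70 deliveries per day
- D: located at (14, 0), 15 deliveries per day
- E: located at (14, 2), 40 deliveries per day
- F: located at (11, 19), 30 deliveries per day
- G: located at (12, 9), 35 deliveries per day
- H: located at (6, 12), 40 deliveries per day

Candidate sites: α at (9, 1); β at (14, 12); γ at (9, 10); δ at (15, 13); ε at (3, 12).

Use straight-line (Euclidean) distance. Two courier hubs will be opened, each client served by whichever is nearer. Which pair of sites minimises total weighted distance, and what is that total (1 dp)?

Evaluate every pair (each demand assigned to the nearer of the two):
  {α, γ}: total = 1210.5
  {γ, δ}: total = 1414.9
  {β, γ}: total = 1427.0
  {γ, ε}: total = 1450.9
  {α, β}: total = 1720.5
  {β, ε}: total = 1768.4
  {α, δ}: total = 1893.8
  {δ, ε}: total = 1952.3
  {β, δ}: total = 2017.7
  {α, ε}: total = 2132.1
Best pair: {α, γ} with total 1210.5.

{α, γ}, total 1210.5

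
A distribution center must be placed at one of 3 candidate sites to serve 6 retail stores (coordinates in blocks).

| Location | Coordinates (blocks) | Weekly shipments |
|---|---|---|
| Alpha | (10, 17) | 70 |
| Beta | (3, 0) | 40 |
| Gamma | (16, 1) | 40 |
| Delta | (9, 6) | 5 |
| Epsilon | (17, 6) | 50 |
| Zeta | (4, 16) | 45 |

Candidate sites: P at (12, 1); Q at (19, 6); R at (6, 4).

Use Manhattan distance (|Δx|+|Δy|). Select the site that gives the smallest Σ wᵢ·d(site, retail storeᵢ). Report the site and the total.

R, total 3295 blocks

Total weighted distance at each candidate:
  P (12, 1): total = 3395
  Q (19, 6): total = 3875
  R (6, 4): total = 3295
Minimum is at R with total 3295 blocks.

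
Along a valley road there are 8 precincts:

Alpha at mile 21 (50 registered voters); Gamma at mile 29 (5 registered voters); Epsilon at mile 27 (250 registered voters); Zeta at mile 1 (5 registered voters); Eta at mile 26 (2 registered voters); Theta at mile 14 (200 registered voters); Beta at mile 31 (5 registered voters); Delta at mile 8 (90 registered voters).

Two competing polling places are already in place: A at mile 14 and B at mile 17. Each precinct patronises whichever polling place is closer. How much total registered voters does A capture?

295

The indifferent point is the midpoint (14+17)/2 = 15.5; precincts left of it (closer to A at 14) go to A, those right go to B.
  Zeta at 1 (w=5) → A
  Delta at 8 (w=90) → A
  Theta at 14 (w=200) → A
  Alpha at 21 (w=50) → B
  Eta at 26 (w=2) → B
  Epsilon at 27 (w=250) → B
  Gamma at 29 (w=5) → B
  Beta at 31 (w=5) → B
A captures 295; B captures 312.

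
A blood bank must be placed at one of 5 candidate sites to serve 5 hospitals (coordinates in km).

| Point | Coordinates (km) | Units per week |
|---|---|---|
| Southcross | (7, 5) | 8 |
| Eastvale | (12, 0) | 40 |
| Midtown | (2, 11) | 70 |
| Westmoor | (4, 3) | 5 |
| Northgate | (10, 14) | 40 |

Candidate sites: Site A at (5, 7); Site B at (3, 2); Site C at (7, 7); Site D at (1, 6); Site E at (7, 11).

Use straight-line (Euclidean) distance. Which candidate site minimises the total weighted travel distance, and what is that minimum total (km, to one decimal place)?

Site E, total 1093.7 km

Total weighted distance at each candidate:
  Site A (5, 7): total = 1133.3
  Site B (3, 2): total = 1605.4
  Site C (7, 7): total = 1137.9
  Site D (1, 6): total = 1409.7
  Site E (7, 11): total = 1093.7
Minimum is at Site E with total 1093.7 km.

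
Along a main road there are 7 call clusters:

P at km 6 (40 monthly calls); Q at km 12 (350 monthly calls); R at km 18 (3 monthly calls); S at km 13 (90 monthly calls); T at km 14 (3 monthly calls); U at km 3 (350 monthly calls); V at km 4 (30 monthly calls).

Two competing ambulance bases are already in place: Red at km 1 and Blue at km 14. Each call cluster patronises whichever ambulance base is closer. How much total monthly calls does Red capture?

420

The indifferent point is the midpoint (1+14)/2 = 7.5; call clusters left of it (closer to Red at 1) go to Red, those right go to Blue.
  U at 3 (w=350) → Red
  V at 4 (w=30) → Red
  P at 6 (w=40) → Red
  Q at 12 (w=350) → Blue
  S at 13 (w=90) → Blue
  T at 14 (w=3) → Blue
  R at 18 (w=3) → Blue
Red captures 420; Blue captures 446.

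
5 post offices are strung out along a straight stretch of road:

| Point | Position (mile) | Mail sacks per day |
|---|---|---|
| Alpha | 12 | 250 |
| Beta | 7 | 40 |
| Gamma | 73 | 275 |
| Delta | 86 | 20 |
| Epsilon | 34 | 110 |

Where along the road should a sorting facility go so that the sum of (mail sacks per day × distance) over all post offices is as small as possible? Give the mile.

x = 34

For a sum of weighted absolute distances on a line, the optimum is the weighted median (not the mean). Total weight W = 695; half-weight = 347.5.
Sort by position and accumulate weight:
  mile 7 (Beta, w=40) → cum 40
  mile 12 (Alpha, w=250) → cum 290
  mile 34 (Epsilon, w=110) → cum 400  ≥ 347.5 → median here
  mile 73 (Gamma, w=275) → cum 675
  mile 86 (Delta, w=20) → cum 695
Optimal location: mile 34.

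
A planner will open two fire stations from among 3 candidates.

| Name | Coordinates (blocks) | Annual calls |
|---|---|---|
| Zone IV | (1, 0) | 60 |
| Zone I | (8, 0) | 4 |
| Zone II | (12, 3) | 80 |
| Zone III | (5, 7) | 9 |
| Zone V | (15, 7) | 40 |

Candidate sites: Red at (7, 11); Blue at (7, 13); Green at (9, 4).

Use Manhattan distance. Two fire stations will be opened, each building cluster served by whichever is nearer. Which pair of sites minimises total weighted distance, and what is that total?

Evaluate every pair (each demand assigned to the nearer of the two):
  {Red, Green}: total = 1474
  {Blue, Green}: total = 1483
  {Red, Blue}: total = 2642
Best pair: {Red, Green} with total 1474.

{Red, Green}, total 1474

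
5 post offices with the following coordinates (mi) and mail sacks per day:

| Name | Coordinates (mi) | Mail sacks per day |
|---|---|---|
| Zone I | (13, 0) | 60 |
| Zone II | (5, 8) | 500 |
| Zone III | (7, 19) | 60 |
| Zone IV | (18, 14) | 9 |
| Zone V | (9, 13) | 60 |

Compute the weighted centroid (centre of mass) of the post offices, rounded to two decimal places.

(6.39, 8.78)

The minimiser of Σwᵢ‖p−pᵢ‖² is the weighted centroid p* = (Σwᵢpᵢ)/(Σwᵢ).
Σwᵢ = 689.
Σwᵢxᵢ = 60·13 + 500·5 + 60·7 + 9·18 + 60·9 = 4402.
Σwᵢyᵢ = 60·0 + 500·8 + 60·19 + 9·14 + 60·13 = 6046.
x* = 4402/689 = 6.39, y* = 6046/689 = 8.78.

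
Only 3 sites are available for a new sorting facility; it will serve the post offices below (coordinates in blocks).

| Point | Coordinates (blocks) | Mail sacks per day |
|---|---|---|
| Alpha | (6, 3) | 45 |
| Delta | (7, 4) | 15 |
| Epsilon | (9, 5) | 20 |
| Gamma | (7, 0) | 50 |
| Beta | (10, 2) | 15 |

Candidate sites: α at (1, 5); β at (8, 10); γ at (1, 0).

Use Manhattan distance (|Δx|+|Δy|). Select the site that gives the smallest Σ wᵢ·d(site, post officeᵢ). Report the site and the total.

Total weighted distance at each candidate:
  α (1, 5): total = 1310
  β (8, 10): total = 1330
  γ (1, 0): total = 1235
Minimum is at γ with total 1235 blocks.

γ, total 1235 blocks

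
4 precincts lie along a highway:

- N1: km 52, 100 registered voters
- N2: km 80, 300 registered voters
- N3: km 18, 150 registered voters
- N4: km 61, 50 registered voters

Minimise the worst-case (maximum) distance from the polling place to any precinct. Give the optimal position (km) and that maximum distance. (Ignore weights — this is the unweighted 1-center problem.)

The 1-center on a line is the midpoint of the two extreme points: leftmost at 18, rightmost at 80.
Optimal location = (18 + 80)/2 = 49; maximum distance = (80 − 18)/2 = 31.

location 49, max distance 31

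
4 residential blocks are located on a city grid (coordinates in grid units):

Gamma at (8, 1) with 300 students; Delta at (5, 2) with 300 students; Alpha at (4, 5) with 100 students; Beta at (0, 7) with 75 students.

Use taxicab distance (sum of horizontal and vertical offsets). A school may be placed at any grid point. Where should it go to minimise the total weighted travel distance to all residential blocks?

Manhattan distance separates: Σwᵢ(|x−xᵢ|+|y−yᵢ|) = Σwᵢ|x−xᵢ| + Σwᵢ|y−yᵢ|, so x and y are optimised independently as 1-D weighted medians.
Total weight W = 775; half = 387.5.
x-coordinate, sorted with cumulative weight:
  x=0 (Beta, w=75) cum 75
  x=4 (Alpha, w=100) cum 175
  x=5 (Delta, w=300) cum 475  ← median
  x=8 (Gamma, w=300) cum 775
⇒ x* = 5
y-coordinate, sorted with cumulative weight:
  y=1 (Gamma, w=300) cum 300
  y=2 (Delta, w=300) cum 600  ← median
  y=5 (Alpha, w=100) cum 700
  y=7 (Beta, w=75) cum 775
⇒ y* = 2

(5, 2)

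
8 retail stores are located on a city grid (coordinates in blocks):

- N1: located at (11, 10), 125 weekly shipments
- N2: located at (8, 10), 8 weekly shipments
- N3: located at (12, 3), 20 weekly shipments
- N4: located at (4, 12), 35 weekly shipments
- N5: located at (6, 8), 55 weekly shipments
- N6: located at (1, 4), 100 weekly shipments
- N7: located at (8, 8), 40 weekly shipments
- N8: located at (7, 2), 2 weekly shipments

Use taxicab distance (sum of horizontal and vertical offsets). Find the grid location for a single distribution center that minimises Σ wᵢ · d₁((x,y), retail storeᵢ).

Manhattan distance separates: Σwᵢ(|x−xᵢ|+|y−yᵢ|) = Σwᵢ|x−xᵢ| + Σwᵢ|y−yᵢ|, so x and y are optimised independently as 1-D weighted medians.
Total weight W = 385; half = 192.5.
x-coordinate, sorted with cumulative weight:
  x=1 (N6, w=100) cum 100
  x=4 (N4, w=35) cum 135
  x=6 (N5, w=55) cum 190
  x=7 (N8, w=2) cum 192
  x=8 (N2, w=8) cum 200  ← median
  x=8 (N7, w=40) cum 240
  x=11 (N1, w=125) cum 365
  x=12 (N3, w=20) cum 385
⇒ x* = 8
y-coordinate, sorted with cumulative weight:
  y=2 (N8, w=2) cum 2
  y=3 (N3, w=20) cum 22
  y=4 (N6, w=100) cum 122
  y=8 (N5, w=55) cum 177
  y=8 (N7, w=40) cum 217  ← median
  y=10 (N1, w=125) cum 342
  y=10 (N2, w=8) cum 350
  y=12 (N4, w=35) cum 385
⇒ y* = 8

(8, 8)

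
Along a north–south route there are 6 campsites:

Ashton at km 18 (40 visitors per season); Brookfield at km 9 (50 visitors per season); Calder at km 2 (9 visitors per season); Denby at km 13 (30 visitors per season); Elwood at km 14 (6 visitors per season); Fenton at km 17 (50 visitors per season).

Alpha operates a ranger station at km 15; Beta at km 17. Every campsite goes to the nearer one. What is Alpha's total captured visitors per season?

95

The indifferent point is the midpoint (15+17)/2 = 16; campsites left of it (closer to Alpha at 15) go to Alpha, those right go to Beta.
  Calder at 2 (w=9) → Alpha
  Brookfield at 9 (w=50) → Alpha
  Denby at 13 (w=30) → Alpha
  Elwood at 14 (w=6) → Alpha
  Fenton at 17 (w=50) → Beta
  Ashton at 18 (w=40) → Beta
Alpha captures 95; Beta captures 90.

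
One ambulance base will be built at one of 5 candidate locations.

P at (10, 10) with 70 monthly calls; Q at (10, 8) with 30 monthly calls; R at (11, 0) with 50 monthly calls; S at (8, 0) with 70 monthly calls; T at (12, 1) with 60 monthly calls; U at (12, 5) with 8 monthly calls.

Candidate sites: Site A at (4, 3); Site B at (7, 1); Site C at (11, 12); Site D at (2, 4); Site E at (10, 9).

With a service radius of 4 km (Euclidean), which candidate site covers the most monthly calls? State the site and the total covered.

Site E, covering 100

Coverage radius r = 4 km; a point is covered iff (Δx)²+(Δy)² ≤ 4² = 16.
  Site A (4, 3): covers {none} → 0
  Site B (7, 1): covers {S} → 70
  Site C (11, 12): covers {P} → 70
  Site D (2, 4): covers {none} → 0
  Site E (10, 9): covers {P, Q} → 100
Maximum coverage at Site E: 100 monthly calls.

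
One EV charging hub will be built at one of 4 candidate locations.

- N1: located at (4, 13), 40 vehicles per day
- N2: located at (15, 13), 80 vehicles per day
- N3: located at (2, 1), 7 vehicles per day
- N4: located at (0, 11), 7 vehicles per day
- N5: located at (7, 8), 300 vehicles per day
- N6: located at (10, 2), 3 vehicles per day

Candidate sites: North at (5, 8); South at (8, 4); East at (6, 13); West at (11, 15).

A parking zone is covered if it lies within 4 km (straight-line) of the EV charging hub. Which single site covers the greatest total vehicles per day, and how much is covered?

Coverage radius r = 4 km; a point is covered iff (Δx)²+(Δy)² ≤ 4² = 16.
  North (5, 8): covers {N5} → 300
  South (8, 4): covers {N6} → 3
  East (6, 13): covers {N1} → 40
  West (11, 15): covers {none} → 0
Maximum coverage at North: 300 vehicles per day.

North, covering 300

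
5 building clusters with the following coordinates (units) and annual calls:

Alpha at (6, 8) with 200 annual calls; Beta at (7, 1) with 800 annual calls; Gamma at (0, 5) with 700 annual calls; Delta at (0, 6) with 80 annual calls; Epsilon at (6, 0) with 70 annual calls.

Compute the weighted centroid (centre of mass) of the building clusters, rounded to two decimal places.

(3.90, 3.45)

The minimiser of Σwᵢ‖p−pᵢ‖² is the weighted centroid p* = (Σwᵢpᵢ)/(Σwᵢ).
Σwᵢ = 1850.
Σwᵢxᵢ = 200·6 + 800·7 + 700·0 + 80·0 + 70·6 = 7220.
Σwᵢyᵢ = 200·8 + 800·1 + 700·5 + 80·6 + 70·0 = 6380.
x* = 7220/1850 = 3.90, y* = 6380/1850 = 3.45.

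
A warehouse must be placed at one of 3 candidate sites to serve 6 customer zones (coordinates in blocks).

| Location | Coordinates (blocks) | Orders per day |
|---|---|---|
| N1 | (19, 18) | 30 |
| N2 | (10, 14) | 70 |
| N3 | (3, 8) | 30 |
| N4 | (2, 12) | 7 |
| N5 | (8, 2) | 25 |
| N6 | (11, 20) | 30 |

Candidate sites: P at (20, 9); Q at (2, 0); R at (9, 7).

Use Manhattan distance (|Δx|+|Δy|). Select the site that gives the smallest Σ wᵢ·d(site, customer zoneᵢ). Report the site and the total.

R, total 2084 blocks

Total weighted distance at each candidate:
  P (20, 9): total = 3112
  Q (2, 0): total = 4014
  R (9, 7): total = 2084
Minimum is at R with total 2084 blocks.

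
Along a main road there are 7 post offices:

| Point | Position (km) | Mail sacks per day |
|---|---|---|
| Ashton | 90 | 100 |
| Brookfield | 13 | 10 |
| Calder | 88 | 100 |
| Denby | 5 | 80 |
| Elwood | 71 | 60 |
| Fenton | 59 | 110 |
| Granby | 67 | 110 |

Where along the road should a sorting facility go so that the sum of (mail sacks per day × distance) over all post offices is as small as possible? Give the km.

For a sum of weighted absolute distances on a line, the optimum is the weighted median (not the mean). Total weight W = 570; half-weight = 285.
Sort by position and accumulate weight:
  km 5 (Denby, w=80) → cum 80
  km 13 (Brookfield, w=10) → cum 90
  km 59 (Fenton, w=110) → cum 200
  km 67 (Granby, w=110) → cum 310  ≥ 285 → median here
  km 71 (Elwood, w=60) → cum 370
  km 88 (Calder, w=100) → cum 470
  km 90 (Ashton, w=100) → cum 570
Optimal location: km 67.

x = 67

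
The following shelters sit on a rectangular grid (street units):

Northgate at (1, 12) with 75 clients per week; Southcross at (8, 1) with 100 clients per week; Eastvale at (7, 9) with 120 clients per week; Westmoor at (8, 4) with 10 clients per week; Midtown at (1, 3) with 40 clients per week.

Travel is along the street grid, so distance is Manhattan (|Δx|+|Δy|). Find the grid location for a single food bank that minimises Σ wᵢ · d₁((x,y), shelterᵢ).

(7, 9)

Manhattan distance separates: Σwᵢ(|x−xᵢ|+|y−yᵢ|) = Σwᵢ|x−xᵢ| + Σwᵢ|y−yᵢ|, so x and y are optimised independently as 1-D weighted medians.
Total weight W = 345; half = 172.5.
x-coordinate, sorted with cumulative weight:
  x=1 (Northgate, w=75) cum 75
  x=1 (Midtown, w=40) cum 115
  x=7 (Eastvale, w=120) cum 235  ← median
  x=8 (Southcross, w=100) cum 335
  x=8 (Westmoor, w=10) cum 345
⇒ x* = 7
y-coordinate, sorted with cumulative weight:
  y=1 (Southcross, w=100) cum 100
  y=3 (Midtown, w=40) cum 140
  y=4 (Westmoor, w=10) cum 150
  y=9 (Eastvale, w=120) cum 270  ← median
  y=12 (Northgate, w=75) cum 345
⇒ y* = 9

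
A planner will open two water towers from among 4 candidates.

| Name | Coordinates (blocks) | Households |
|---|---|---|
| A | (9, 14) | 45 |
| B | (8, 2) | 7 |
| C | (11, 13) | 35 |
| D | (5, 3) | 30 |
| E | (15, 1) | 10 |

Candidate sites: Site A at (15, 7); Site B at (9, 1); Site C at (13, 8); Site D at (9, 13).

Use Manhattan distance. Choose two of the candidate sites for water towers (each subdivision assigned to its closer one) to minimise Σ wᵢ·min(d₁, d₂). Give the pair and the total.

{Site B, Site D}, total 369

Evaluate every pair (each demand assigned to the nearer of the two):
  {Site B, Site D}: total = 369
  {Site C, Site D}: total = 672
  {Site A, Site D}: total = 679
  {Site B, Site C}: total = 949
  {Site A, Site B}: total = 1189
  {Site A, Site C}: total = 1222
Best pair: {Site B, Site D} with total 369.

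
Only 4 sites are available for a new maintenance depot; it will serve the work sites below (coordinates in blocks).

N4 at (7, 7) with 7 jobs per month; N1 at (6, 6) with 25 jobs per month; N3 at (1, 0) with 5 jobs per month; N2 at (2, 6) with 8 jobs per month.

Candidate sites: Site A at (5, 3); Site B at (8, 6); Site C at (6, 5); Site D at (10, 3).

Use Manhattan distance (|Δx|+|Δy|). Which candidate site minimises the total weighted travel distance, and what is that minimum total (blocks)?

Site C, total 136 blocks

Total weighted distance at each candidate:
  Site A (5, 3): total = 225
  Site B (8, 6): total = 177
  Site C (6, 5): total = 136
  Site D (10, 3): total = 372
Minimum is at Site C with total 136 blocks.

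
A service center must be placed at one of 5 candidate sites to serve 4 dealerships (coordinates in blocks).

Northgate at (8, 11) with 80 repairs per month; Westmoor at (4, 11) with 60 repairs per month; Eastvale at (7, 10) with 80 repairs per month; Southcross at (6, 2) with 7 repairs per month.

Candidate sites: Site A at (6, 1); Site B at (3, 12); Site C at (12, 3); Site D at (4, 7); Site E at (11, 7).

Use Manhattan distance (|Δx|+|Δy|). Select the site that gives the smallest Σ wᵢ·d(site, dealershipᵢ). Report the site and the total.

Total weighted distance at each candidate:
  Site A (6, 1): total = 2487
  Site B (3, 12): total = 1171
  Site C (12, 3): total = 2929
  Site D (4, 7): total = 1409
  Site E (11, 7): total = 1850
Minimum is at Site B with total 1171 blocks.

Site B, total 1171 blocks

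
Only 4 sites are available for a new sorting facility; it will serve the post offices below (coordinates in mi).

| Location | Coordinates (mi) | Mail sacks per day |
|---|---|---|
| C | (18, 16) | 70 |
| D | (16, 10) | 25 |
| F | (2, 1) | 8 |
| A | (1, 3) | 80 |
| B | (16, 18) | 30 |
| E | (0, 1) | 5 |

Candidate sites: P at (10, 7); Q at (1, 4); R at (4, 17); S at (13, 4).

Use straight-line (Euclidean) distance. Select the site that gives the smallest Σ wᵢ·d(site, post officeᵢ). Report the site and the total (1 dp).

P, total 2312.7 mi

Total weighted distance at each candidate:
  P (10, 7): total = 2312.7
  Q (1, 4): total = 2597.2
  R (4, 17): total = 3047.9
  S (13, 4): total = 2628.5
Minimum is at P with total 2312.7 mi.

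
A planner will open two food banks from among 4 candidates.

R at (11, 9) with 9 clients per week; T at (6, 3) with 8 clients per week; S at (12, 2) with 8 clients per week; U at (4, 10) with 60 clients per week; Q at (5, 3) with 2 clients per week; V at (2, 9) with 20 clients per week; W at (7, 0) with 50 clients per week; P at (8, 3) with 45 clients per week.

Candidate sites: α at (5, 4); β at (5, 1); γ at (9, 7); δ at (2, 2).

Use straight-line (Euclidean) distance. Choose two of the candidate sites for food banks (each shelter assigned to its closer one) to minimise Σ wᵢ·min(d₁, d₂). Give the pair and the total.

{β, γ}, total 863.5

Evaluate every pair (each demand assigned to the nearer of the two):
  {β, γ}: total = 863.5
  {α, β}: total = 875.9
  {α, γ}: total = 917.8
  {α, δ}: total = 989.3
  {γ, δ}: total = 1056.1
  {β, δ}: total = 1077.3
Best pair: {β, γ} with total 863.5.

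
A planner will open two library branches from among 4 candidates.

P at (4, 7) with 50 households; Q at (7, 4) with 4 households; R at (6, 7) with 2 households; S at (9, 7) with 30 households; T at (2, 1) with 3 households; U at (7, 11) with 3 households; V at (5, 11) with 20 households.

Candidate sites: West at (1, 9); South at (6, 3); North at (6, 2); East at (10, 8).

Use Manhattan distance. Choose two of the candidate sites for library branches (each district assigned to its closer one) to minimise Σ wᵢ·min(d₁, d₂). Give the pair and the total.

Evaluate every pair (each demand assigned to the nearer of the two):
  {West, East}: total = 513
  {South, East}: total = 572
  {North, East}: total = 625
  {West, South}: total = 638
  {West, North}: total = 671
  {South, North}: total = 748
Best pair: {West, East} with total 513.

{West, East}, total 513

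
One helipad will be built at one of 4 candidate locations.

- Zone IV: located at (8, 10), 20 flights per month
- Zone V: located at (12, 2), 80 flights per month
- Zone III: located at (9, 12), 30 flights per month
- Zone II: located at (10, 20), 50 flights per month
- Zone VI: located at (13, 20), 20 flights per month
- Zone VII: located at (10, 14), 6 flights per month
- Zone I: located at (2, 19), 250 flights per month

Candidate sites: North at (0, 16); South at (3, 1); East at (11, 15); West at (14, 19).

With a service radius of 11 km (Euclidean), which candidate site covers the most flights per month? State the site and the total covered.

East, covering 376

Coverage radius r = 11 km; a point is covered iff (Δx)²+(Δy)² ≤ 11² = 121.
  North (0, 16): covers {Zone IV, Zone III, Zone II, Zone VII, Zone I} → 356
  South (3, 1): covers {Zone IV, Zone V} → 100
  East (11, 15): covers {Zone IV, Zone III, Zone II, Zone VI, Zone VII, Zone I} → 376
  West (14, 19): covers {Zone IV, Zone III, Zone II, Zone VI, Zone VII} → 126
Maximum coverage at East: 376 flights per month.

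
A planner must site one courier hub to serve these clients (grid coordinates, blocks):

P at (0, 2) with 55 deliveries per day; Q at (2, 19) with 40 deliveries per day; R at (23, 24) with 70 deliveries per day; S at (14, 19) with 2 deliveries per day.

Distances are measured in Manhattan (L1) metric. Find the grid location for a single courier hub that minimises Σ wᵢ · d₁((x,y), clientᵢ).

(2, 19)

Manhattan distance separates: Σwᵢ(|x−xᵢ|+|y−yᵢ|) = Σwᵢ|x−xᵢ| + Σwᵢ|y−yᵢ|, so x and y are optimised independently as 1-D weighted medians.
Total weight W = 167; half = 83.5.
x-coordinate, sorted with cumulative weight:
  x=0 (P, w=55) cum 55
  x=2 (Q, w=40) cum 95  ← median
  x=14 (S, w=2) cum 97
  x=23 (R, w=70) cum 167
⇒ x* = 2
y-coordinate, sorted with cumulative weight:
  y=2 (P, w=55) cum 55
  y=19 (Q, w=40) cum 95  ← median
  y=19 (S, w=2) cum 97
  y=24 (R, w=70) cum 167
⇒ y* = 19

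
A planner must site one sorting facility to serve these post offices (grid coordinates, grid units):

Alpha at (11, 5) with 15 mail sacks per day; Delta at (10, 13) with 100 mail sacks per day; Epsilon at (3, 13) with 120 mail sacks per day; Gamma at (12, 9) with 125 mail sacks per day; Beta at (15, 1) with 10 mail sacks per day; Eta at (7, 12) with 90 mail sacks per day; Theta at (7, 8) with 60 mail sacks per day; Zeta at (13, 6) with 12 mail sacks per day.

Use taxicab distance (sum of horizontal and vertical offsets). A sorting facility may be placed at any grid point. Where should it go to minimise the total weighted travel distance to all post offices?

Manhattan distance separates: Σwᵢ(|x−xᵢ|+|y−yᵢ|) = Σwᵢ|x−xᵢ| + Σwᵢ|y−yᵢ|, so x and y are optimised independently as 1-D weighted medians.
Total weight W = 532; half = 266.
x-coordinate, sorted with cumulative weight:
  x=3 (Epsilon, w=120) cum 120
  x=7 (Eta, w=90) cum 210
  x=7 (Theta, w=60) cum 270  ← median
  x=10 (Delta, w=100) cum 370
  x=11 (Alpha, w=15) cum 385
  x=12 (Gamma, w=125) cum 510
  x=13 (Zeta, w=12) cum 522
  x=15 (Beta, w=10) cum 532
⇒ x* = 7
y-coordinate, sorted with cumulative weight:
  y=1 (Beta, w=10) cum 10
  y=5 (Alpha, w=15) cum 25
  y=6 (Zeta, w=12) cum 37
  y=8 (Theta, w=60) cum 97
  y=9 (Gamma, w=125) cum 222
  y=12 (Eta, w=90) cum 312  ← median
  y=13 (Delta, w=100) cum 412
  y=13 (Epsilon, w=120) cum 532
⇒ y* = 12

(7, 12)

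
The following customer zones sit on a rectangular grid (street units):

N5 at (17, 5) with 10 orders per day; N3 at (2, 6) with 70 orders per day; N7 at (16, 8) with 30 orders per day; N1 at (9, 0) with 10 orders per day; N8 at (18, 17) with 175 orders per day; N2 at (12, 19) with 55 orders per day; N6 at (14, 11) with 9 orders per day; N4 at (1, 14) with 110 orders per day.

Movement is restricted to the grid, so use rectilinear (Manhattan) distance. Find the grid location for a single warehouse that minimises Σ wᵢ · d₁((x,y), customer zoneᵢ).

(12, 14)

Manhattan distance separates: Σwᵢ(|x−xᵢ|+|y−yᵢ|) = Σwᵢ|x−xᵢ| + Σwᵢ|y−yᵢ|, so x and y are optimised independently as 1-D weighted medians.
Total weight W = 469; half = 234.5.
x-coordinate, sorted with cumulative weight:
  x=1 (N4, w=110) cum 110
  x=2 (N3, w=70) cum 180
  x=9 (N1, w=10) cum 190
  x=12 (N2, w=55) cum 245  ← median
  x=14 (N6, w=9) cum 254
  x=16 (N7, w=30) cum 284
  x=17 (N5, w=10) cum 294
  x=18 (N8, w=175) cum 469
⇒ x* = 12
y-coordinate, sorted with cumulative weight:
  y=0 (N1, w=10) cum 10
  y=5 (N5, w=10) cum 20
  y=6 (N3, w=70) cum 90
  y=8 (N7, w=30) cum 120
  y=11 (N6, w=9) cum 129
  y=14 (N4, w=110) cum 239  ← median
  y=17 (N8, w=175) cum 414
  y=19 (N2, w=55) cum 469
⇒ y* = 14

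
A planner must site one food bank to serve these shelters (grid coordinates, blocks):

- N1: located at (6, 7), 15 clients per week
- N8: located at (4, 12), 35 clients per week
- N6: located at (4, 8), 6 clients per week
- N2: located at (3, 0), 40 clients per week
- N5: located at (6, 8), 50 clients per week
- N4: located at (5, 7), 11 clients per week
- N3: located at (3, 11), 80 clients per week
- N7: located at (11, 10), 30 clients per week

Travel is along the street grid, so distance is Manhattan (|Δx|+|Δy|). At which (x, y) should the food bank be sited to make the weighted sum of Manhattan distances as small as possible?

Manhattan distance separates: Σwᵢ(|x−xᵢ|+|y−yᵢ|) = Σwᵢ|x−xᵢ| + Σwᵢ|y−yᵢ|, so x and y are optimised independently as 1-D weighted medians.
Total weight W = 267; half = 133.5.
x-coordinate, sorted with cumulative weight:
  x=3 (N2, w=40) cum 40
  x=3 (N3, w=80) cum 120
  x=4 (N8, w=35) cum 155  ← median
  x=4 (N6, w=6) cum 161
  x=5 (N4, w=11) cum 172
  x=6 (N1, w=15) cum 187
  x=6 (N5, w=50) cum 237
  x=11 (N7, w=30) cum 267
⇒ x* = 4
y-coordinate, sorted with cumulative weight:
  y=0 (N2, w=40) cum 40
  y=7 (N1, w=15) cum 55
  y=7 (N4, w=11) cum 66
  y=8 (N6, w=6) cum 72
  y=8 (N5, w=50) cum 122
  y=10 (N7, w=30) cum 152  ← median
  y=11 (N3, w=80) cum 232
  y=12 (N8, w=35) cum 267
⇒ y* = 10

(4, 10)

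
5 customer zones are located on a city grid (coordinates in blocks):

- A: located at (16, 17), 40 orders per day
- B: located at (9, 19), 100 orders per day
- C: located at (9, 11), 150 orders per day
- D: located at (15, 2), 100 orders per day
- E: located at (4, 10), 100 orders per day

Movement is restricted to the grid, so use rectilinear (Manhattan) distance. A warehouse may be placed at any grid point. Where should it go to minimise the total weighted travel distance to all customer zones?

Manhattan distance separates: Σwᵢ(|x−xᵢ|+|y−yᵢ|) = Σwᵢ|x−xᵢ| + Σwᵢ|y−yᵢ|, so x and y are optimised independently as 1-D weighted medians.
Total weight W = 490; half = 245.
x-coordinate, sorted with cumulative weight:
  x=4 (E, w=100) cum 100
  x=9 (B, w=100) cum 200
  x=9 (C, w=150) cum 350  ← median
  x=15 (D, w=100) cum 450
  x=16 (A, w=40) cum 490
⇒ x* = 9
y-coordinate, sorted with cumulative weight:
  y=2 (D, w=100) cum 100
  y=10 (E, w=100) cum 200
  y=11 (C, w=150) cum 350  ← median
  y=17 (A, w=40) cum 390
  y=19 (B, w=100) cum 490
⇒ y* = 11

(9, 11)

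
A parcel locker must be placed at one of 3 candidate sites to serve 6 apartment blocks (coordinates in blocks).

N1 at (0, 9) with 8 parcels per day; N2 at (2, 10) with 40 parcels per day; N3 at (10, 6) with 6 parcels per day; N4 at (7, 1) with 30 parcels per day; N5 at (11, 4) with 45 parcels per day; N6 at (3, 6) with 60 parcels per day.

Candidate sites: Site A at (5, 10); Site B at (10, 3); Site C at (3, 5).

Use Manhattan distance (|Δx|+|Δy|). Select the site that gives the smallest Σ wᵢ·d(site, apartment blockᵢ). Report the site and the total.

Site C, total 1049 blocks

Total weighted distance at each candidate:
  Site A (5, 10): total = 1452
  Site B (10, 3): total = 1586
  Site C (3, 5): total = 1049
Minimum is at Site C with total 1049 blocks.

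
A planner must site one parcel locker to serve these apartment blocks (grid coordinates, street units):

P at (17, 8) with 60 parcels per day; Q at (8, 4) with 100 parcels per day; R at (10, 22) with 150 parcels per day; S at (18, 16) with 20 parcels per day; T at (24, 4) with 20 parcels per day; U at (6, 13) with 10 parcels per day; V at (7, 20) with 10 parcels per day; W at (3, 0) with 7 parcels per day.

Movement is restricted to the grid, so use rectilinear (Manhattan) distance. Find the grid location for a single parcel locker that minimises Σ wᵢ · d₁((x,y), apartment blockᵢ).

(10, 13)

Manhattan distance separates: Σwᵢ(|x−xᵢ|+|y−yᵢ|) = Σwᵢ|x−xᵢ| + Σwᵢ|y−yᵢ|, so x and y are optimised independently as 1-D weighted medians.
Total weight W = 377; half = 188.5.
x-coordinate, sorted with cumulative weight:
  x=3 (W, w=7) cum 7
  x=6 (U, w=10) cum 17
  x=7 (V, w=10) cum 27
  x=8 (Q, w=100) cum 127
  x=10 (R, w=150) cum 277  ← median
  x=17 (P, w=60) cum 337
  x=18 (S, w=20) cum 357
  x=24 (T, w=20) cum 377
⇒ x* = 10
y-coordinate, sorted with cumulative weight:
  y=0 (W, w=7) cum 7
  y=4 (Q, w=100) cum 107
  y=4 (T, w=20) cum 127
  y=8 (P, w=60) cum 187
  y=13 (U, w=10) cum 197  ← median
  y=16 (S, w=20) cum 217
  y=20 (V, w=10) cum 227
  y=22 (R, w=150) cum 377
⇒ y* = 13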